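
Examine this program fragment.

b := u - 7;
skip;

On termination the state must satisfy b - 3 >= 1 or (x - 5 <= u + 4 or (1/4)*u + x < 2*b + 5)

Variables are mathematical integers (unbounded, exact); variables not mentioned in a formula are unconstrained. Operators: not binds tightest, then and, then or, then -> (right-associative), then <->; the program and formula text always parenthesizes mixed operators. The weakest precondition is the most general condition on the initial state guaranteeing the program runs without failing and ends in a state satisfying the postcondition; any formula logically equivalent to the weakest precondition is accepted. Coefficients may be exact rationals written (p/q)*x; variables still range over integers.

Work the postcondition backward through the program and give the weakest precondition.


Working backward. After the program, the postcondition b - 3 >= 1 or (x - 5 <= u + 4 or (1/4)*u + x < 2*b + 5) must hold; in canonical form it is b >= 4 or x <= u + 9 or (1/4)*u + x < 2*b + 5.
Before skip: b >= 4 or x <= u + 9 or (1/4)*u + x < 2*b + 5
Before b := u - 7: u >= 11 or x <= u + 9 or x < (7/4)*u - 9
Answer: WP = u >= 11 or x <= u + 9 or x < (7/4)*u - 9


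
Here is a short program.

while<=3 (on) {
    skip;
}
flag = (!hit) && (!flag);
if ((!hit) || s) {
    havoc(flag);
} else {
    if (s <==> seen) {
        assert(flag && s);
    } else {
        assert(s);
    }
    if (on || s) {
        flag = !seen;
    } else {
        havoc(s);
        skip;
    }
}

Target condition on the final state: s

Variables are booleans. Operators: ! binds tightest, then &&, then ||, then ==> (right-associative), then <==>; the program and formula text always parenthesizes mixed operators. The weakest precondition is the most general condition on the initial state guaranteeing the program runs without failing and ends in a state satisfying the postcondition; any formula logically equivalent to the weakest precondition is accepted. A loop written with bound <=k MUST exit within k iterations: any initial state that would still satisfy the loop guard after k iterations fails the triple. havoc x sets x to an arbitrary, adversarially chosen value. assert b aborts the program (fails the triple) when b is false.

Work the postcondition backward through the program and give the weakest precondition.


Working backward. After the program, s must hold.
Then branch requires s; else branch requires ((s <==> seen) ==> (flag && s && ((on || s) ==> s) && (on || s))) && ((!(s <==> seen)) ==> (s && ((on || s) ==> s) && (on || s))).
Before the if: (((!hit) || s) ==> s) && ((!((!hit) || s)) ==> (((s <==> seen) ==> (flag && s && ((on || s) ==> s) && (on || s))) && ((!(s <==> seen)) ==> (s && ((on || s) ==> s) && (on || s)))))
Before flag := (!hit) && (!flag): (((!hit) || s) ==> s) && ((!((!hit) || s)) ==> (((s <==> seen) ==> ((!hit) && (!flag) && s && ((on || s) ==> s) && (on || s))) && ((!(s <==> seen)) ==> (s && ((on || s) ==> s) && (on || s)))))
Before the loop (bound <=3), unroll the exhaustion recursion (WP_0 = exit-now case; WP_j = one more guarded iteration, up to j = 3):
  WP_0: (!on) && (((!hit) || s) ==> s) && ((!((!hit) || s)) ==> (((s <==> seen) ==> ((!hit) && (!flag) && s && ((on || s) ==> s) && (on || s))) && ((!(s <==> seen)) ==> (s && ((on || s) ==> s) && (on || s)))))
  WP_1: (on ==> ((!on) && (((!hit) || s) ==> s) && ((!((!hit) || s)) ==> (((s <==> seen) ==> ((!hit) && (!flag) && s && ((on || s) ==> s) && (on || s))) && ((!(s <==> seen)) ==> (s && ((on || s) ==> s) && (on || s))))))) && ((!on) ==> ((((!hit) || s) ==> s) && ((!((!hit) || s)) ==> (((s <==> seen) ==> ((!hit) && (!flag) && s && ((on || s) ==> s) && (on || s))) && ((!(s <==> seen)) ==> (s && ((on || s) ==> s) && (on || s)))))))
  WP_2: (on ==> ((on ==> ((!on) && (((!hit) || s) ==> s) && ((!((!hit) || s)) ==> (((s <==> seen) ==> ((!hit) && (!flag) && s && ((on || s) ==> s) && (on || s))) && ((!(s <==> seen)) ==> (s && ((on || s) ==> s) && (on || s))))))) && ((!on) ==> ((((!hit) || s) ==> s) && ((!((!hit) || s)) ==> (((s <==> seen) ==> ((!hit) && (!flag) && s && ((on || s) ==> s) && (on || s))) && ((!(s <==> seen)) ==> (s && ((on || s) ==> s) && (on || s))))))))) && ((!on) ==> ((((!hit) || s) ==> s) && ((!((!hit) || s)) ==> (((s <==> seen) ==> ((!hit) && (!flag) && s && ((on || s) ==> s) && (on || s))) && ((!(s <==> seen)) ==> (s && ((on || s) ==> s) && (on || s)))))))
  WP_3: (on ==> ((on ==> ((on ==> ((!on) && (((!hit) || s) ==> s) && ((!((!hit) || s)) ==> (((s <==> seen) ==> ((!hit) && (!flag) && s && ((on || s) ==> s) && (on || s))) && ((!(s <==> seen)) ==> (s && ((on || s) ==> s) && (on || s))))))) && ((!on) ==> ((((!hit) || s) ==> s) && ((!((!hit) || s)) ==> (((s <==> seen) ==> ((!hit) && (!flag) && s && ((on || s) ==> s) && (on || s))) && ((!(s <==> seen)) ==> (s && ((on || s) ==> s) && (on || s))))))))) && ((!on) ==> ((((!hit) || s) ==> s) && ((!((!hit) || s)) ==> (((s <==> seen) ==> ((!hit) && (!flag) && s && ((on || s) ==> s) && (on || s))) && ((!(s <==> seen)) ==> (s && ((on || s) ==> s) && (on || s))))))))) && ((!on) ==> ((((!hit) || s) ==> s) && ((!((!hit) || s)) ==> (((s <==> seen) ==> ((!hit) && (!flag) && s && ((on || s) ==> s) && (on || s))) && ((!(s <==> seen)) ==> (s && ((on || s) ==> s) && (on || s)))))))
So before the loop: (on ==> ((on ==> ((on ==> ((!on) && (((!hit) || s) ==> s) && ((!((!hit) || s)) ==> (((s <==> seen) ==> ((!hit) && (!flag) && s && ((on || s) ==> s) && (on || s))) && ((!(s <==> seen)) ==> (s && ((on || s) ==> s) && (on || s))))))) && ((!on) ==> ((((!hit) || s) ==> s) && ((!((!hit) || s)) ==> (((s <==> seen) ==> ((!hit) && (!flag) && s && ((on || s) ==> s) && (on || s))) && ((!(s <==> seen)) ==> (s && ((on || s) ==> s) && (on || s))))))))) && ((!on) ==> ((((!hit) || s) ==> s) && ((!((!hit) || s)) ==> (((s <==> seen) ==> ((!hit) && (!flag) && s && ((on || s) ==> s) && (on || s))) && ((!(s <==> seen)) ==> (s && ((on || s) ==> s) && (on || s))))))))) && ((!on) ==> ((((!hit) || s) ==> s) && ((!((!hit) || s)) ==> (((s <==> seen) ==> ((!hit) && (!flag) && s && ((on || s) ==> s) && (on || s))) && ((!(s <==> seen)) ==> (s && ((on || s) ==> s) && (on || s)))))))
Answer: WP = (on ==> ((on ==> ((on ==> ((!on) && (((!hit) || s) ==> s) && ((!((!hit) || s)) ==> (((s <==> seen) ==> ((!hit) && (!flag) && s && ((on || s) ==> s) && (on || s))) && ((!(s <==> seen)) ==> (s && ((on || s) ==> s) && (on || s))))))) && ((!on) ==> ((((!hit) || s) ==> s) && ((!((!hit) || s)) ==> (((s <==> seen) ==> ((!hit) && (!flag) && s && ((on || s) ==> s) && (on || s))) && ((!(s <==> seen)) ==> (s && ((on || s) ==> s) && (on || s))))))))) && ((!on) ==> ((((!hit) || s) ==> s) && ((!((!hit) || s)) ==> (((s <==> seen) ==> ((!hit) && (!flag) && s && ((on || s) ==> s) && (on || s))) && ((!(s <==> seen)) ==> (s && ((on || s) ==> s) && (on || s))))))))) && ((!on) ==> ((((!hit) || s) ==> s) && ((!((!hit) || s)) ==> (((s <==> seen) ==> ((!hit) && (!flag) && s && ((on || s) ==> s) && (on || s))) && ((!(s <==> seen)) ==> (s && ((on || s) ==> s) && (on || s)))))))


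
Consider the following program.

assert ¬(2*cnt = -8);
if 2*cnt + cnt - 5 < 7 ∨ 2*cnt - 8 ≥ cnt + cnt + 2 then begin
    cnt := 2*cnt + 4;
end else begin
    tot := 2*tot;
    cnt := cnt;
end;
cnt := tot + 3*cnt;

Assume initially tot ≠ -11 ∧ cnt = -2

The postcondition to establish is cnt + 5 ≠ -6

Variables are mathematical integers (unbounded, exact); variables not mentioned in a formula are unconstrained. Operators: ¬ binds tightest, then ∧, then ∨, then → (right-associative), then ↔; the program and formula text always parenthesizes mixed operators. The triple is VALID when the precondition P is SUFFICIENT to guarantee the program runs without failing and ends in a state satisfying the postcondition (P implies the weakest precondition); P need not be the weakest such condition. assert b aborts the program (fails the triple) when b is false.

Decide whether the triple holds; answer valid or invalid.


Working backward. After the program, the postcondition cnt + 5 ≠ -6 must hold; in canonical form it is cnt ≠ -11.
Before cnt := tot + 3*cnt: 3*cnt + tot ≠ -11
Then branch requires 6*cnt + tot ≠ -23; else branch requires 3*cnt + 2*tot ≠ -11.
Before the if: (3*cnt < 12 → 6*cnt + tot ≠ -23) ∧ ((¬(3*cnt < 12)) → 3*cnt + 2*tot ≠ -11)
Before assert ¬(2*cnt = -8): (¬(2*cnt = -8)) ∧ (3*cnt < 12 → 6*cnt + tot ≠ -23) ∧ ((¬(3*cnt < 12)) → 3*cnt + 2*tot ≠ -11)
The weakest precondition is (¬(2*cnt = -8)) ∧ (3*cnt < 12 → 6*cnt + tot ≠ -23) ∧ ((¬(3*cnt < 12)) → 3*cnt + 2*tot ≠ -11).
Check whether tot ≠ -11 ∧ cnt = -2 implies it.
Every state satisfying the precondition satisfies the weakest precondition: the implication holds.
Answer: valid


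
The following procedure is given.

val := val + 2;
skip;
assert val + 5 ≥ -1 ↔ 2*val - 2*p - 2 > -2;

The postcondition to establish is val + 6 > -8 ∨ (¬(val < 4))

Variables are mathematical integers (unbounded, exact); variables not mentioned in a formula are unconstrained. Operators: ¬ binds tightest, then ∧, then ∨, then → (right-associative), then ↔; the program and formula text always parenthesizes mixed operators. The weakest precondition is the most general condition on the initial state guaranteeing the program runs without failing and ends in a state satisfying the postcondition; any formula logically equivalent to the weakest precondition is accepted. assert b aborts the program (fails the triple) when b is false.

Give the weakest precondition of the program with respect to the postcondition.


Working backward. After the program, the postcondition val + 6 > -8 ∨ (¬(val < 4)) must hold; in canonical form it is val > -14 ∨ (¬(val < 4)).
Before assert val + 5 ≥ -1 ↔ 2*val - 2*p - 2 > -2: (val ≥ -6 ↔ 2*val > 2*p) ∧ (val > -14 ∨ (¬(val < 4)))
Before skip: (val ≥ -6 ↔ 2*val > 2*p) ∧ (val > -14 ∨ (¬(val < 4)))
Before val := val + 2: (val ≥ -8 ↔ 2*val > 2*p - 4) ∧ (val > -16 ∨ (¬(val < 2)))
Answer: WP = (val ≥ -8 ↔ 2*val > 2*p - 4) ∧ (val > -16 ∨ (¬(val < 2)))


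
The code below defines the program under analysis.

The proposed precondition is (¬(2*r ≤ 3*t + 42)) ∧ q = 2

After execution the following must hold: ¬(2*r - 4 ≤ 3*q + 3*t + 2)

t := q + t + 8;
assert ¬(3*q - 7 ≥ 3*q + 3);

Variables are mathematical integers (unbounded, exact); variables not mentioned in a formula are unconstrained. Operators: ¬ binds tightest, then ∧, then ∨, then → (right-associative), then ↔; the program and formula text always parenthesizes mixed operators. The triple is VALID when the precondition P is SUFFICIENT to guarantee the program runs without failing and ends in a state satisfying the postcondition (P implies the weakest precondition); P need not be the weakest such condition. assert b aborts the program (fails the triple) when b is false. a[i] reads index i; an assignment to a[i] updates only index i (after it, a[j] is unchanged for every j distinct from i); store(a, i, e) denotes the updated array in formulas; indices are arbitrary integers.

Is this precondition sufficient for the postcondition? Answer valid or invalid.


Working backward. After the program, the postcondition ¬(2*r - 4 ≤ 3*q + 3*t + 2) must hold; in canonical form it is ¬(2*r ≤ 3*q + 3*t + 6).
Before assert ¬(3*q - 7 ≥ 3*q + 3): ¬(2*r ≤ 3*q + 3*t + 6)
Before t := q + t + 8: ¬(2*r ≤ 6*q + 3*t + 30)
The weakest precondition is ¬(2*r ≤ 6*q + 3*t + 30).
Check whether (¬(2*r ≤ 3*t + 42)) ∧ q = 2 implies it.
Every state satisfying the precondition satisfies the weakest precondition: the implication holds.
Answer: valid


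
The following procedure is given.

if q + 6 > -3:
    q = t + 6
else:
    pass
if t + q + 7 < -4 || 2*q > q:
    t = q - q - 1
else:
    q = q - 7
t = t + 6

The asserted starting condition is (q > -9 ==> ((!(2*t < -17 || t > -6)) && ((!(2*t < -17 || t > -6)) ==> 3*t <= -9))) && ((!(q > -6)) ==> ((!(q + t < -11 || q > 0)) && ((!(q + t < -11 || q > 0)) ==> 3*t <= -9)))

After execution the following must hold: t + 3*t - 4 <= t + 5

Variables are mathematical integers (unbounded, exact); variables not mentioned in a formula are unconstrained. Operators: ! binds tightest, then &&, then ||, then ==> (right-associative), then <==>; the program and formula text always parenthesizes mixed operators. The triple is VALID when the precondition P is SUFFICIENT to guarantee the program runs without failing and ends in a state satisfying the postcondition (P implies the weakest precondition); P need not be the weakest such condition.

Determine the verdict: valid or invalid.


Working backward. After the program, the postcondition t + 3*t - 4 <= t + 5 must hold; in canonical form it is 3*t <= 9.
Before t := t + 6: 3*t <= -9
Then branch requires false; else branch requires 3*t <= -9.
Before the if: (!(q + t < -11 || q > 0)) && ((!(q + t < -11 || q > 0)) ==> 3*t <= -9)
Then branch requires (!(2*t < -17 || t > -6)) && ((!(2*t < -17 || t > -6)) ==> 3*t <= -9); else branch requires (!(q + t < -11 || q > 0)) && ((!(q + t < -11 || q > 0)) ==> 3*t <= -9).
Before the if: (q > -9 ==> ((!(2*t < -17 || t > -6)) && ((!(2*t < -17 || t > -6)) ==> 3*t <= -9))) && ((!(q > -9)) ==> ((!(q + t < -11 || q > 0)) && ((!(q + t < -11 || q > 0)) ==> 3*t <= -9)))
The weakest precondition is (q > -9 ==> ((!(2*t < -17 || t > -6)) && ((!(2*t < -17 || t > -6)) ==> 3*t <= -9))) && ((!(q > -9)) ==> ((!(q + t < -11 || q > 0)) && ((!(q + t < -11 || q > 0)) ==> 3*t <= -9))).
Check whether (q > -9 ==> ((!(2*t < -17 || t > -6)) && ((!(2*t < -17 || t > -6)) ==> 3*t <= -9))) && ((!(q > -6)) ==> ((!(q + t < -11 || q > 0)) && ((!(q + t < -11 || q > 0)) ==> 3*t <= -9))) implies it.
Every state satisfying the precondition satisfies the weakest precondition: the implication holds.
Answer: valid


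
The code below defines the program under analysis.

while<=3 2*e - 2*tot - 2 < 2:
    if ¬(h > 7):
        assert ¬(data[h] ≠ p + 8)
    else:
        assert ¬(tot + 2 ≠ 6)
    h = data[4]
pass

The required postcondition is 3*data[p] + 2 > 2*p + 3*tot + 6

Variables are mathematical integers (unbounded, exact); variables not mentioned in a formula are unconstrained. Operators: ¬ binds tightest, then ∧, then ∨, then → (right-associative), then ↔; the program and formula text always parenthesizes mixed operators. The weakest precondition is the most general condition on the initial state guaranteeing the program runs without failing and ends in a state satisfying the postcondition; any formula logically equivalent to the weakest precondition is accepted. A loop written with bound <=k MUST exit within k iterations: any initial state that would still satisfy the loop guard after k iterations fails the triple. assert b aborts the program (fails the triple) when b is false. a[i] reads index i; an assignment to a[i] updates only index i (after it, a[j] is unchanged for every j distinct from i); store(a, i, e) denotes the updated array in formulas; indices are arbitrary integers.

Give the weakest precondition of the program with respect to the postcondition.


Working backward. After the program, the postcondition 3*data[p] + 2 > 2*p + 3*tot + 6 must hold; in canonical form it is 3*data[p] > 2*p + 3*tot + 4.
Before skip: 3*data[p] > 2*p + 3*tot + 4
Before the loop (bound <=3), unroll the exhaustion recursion (WP_0 = exit-now case; WP_j = one more guarded iteration, up to j = 3):
  WP_0: (¬(2*e < 2*tot + 4)) ∧ 3*data[p] > 2*p + 3*tot + 4
  WP_1: (2*e < 2*tot + 4 → (((¬(h > 7)) → ((¬(data[h] ≠ p + 8)) ∧ (¬(2*e < 2*tot + 4)) ∧ 3*data[p] > 2*p + 3*tot + 4)) ∧ (h > 7 → ((¬(tot ≠ 4)) ∧ (¬(2*e < 2*tot + 4)) ∧ 3*data[p] > 2*p + 3*tot + 4)))) ∧ ((¬(2*e < 2*tot + 4)) → 3*data[p] > 2*p + 3*tot + 4)
  WP_2: (2*e < 2*tot + 4 → (((¬(h > 7)) → ((¬(data[h] ≠ p + 8)) ∧ (2*e < 2*tot + 4 → (((¬(data[4] > 7)) → ((¬(data[data[4]] ≠ p + 8)) ∧ (¬(2*e < 2*tot + 4)) ∧ 3*data[p] > 2*p + 3*tot + 4)) ∧ (data[4] > 7 → ((¬(tot ≠ 4)) ∧ (¬(2*e < 2*tot + 4)) ∧ 3*data[p] > 2*p + 3*tot + 4)))) ∧ ((¬(2*e < 2*tot + 4)) → 3*data[p] > 2*p + 3*tot + 4))) ∧ (h > 7 → ((¬(tot ≠ 4)) ∧ (2*e < 2*tot + 4 → (((¬(data[4] > 7)) → ((¬(data[data[4]] ≠ p + 8)) ∧ (¬(2*e < 2*tot + 4)) ∧ 3*data[p] > 2*p + 3*tot + 4)) ∧ (data[4] > 7 → ((¬(tot ≠ 4)) ∧ (¬(2*e < 2*tot + 4)) ∧ 3*data[p] > 2*p + 3*tot + 4)))) ∧ ((¬(2*e < 2*tot + 4)) → 3*data[p] > 2*p + 3*tot + 4))))) ∧ ((¬(2*e < 2*tot + 4)) → 3*data[p] > 2*p + 3*tot + 4)
  WP_3: (2*e < 2*tot + 4 → (((¬(h > 7)) → ((¬(data[h] ≠ p + 8)) ∧ (2*e < 2*tot + 4 → (((¬(data[4] > 7)) → ((¬(data[data[4]] ≠ p + 8)) ∧ (2*e < 2*tot + 4 → (((¬(data[4] > 7)) → ((¬(data[data[4]] ≠ p + 8)) ∧ (¬(2*e < 2*tot + 4)) ∧ 3*data[p] > 2*p + 3*tot + 4)) ∧ (data[4] > 7 → ((¬(tot ≠ 4)) ∧ (¬(2*e < 2*tot + 4)) ∧ 3*data[p] > 2*p + 3*tot + 4)))) ∧ ((¬(2*e < 2*tot + 4)) → 3*data[p] > 2*p + 3*tot + 4))) ∧ (data[4] > 7 → ((¬(tot ≠ 4)) ∧ (2*e < 2*tot + 4 → (((¬(data[4] > 7)) → ((¬(data[data[4]] ≠ p + 8)) ∧ (¬(2*e < 2*tot + 4)) ∧ 3*data[p] > 2*p + 3*tot + 4)) ∧ (data[4] > 7 → ((¬(tot ≠ 4)) ∧ (¬(2*e < 2*tot + 4)) ∧ 3*data[p] > 2*p + 3*tot + 4)))) ∧ ((¬(2*e < 2*tot + 4)) → 3*data[p] > 2*p + 3*tot + 4))))) ∧ ((¬(2*e < 2*tot + 4)) → 3*data[p] > 2*p + 3*tot + 4))) ∧ (h > 7 → ((¬(tot ≠ 4)) ∧ (2*e < 2*tot + 4 → (((¬(data[4] > 7)) → ((¬(data[data[4]] ≠ p + 8)) ∧ (2*e < 2*tot + 4 → (((¬(data[4] > 7)) → ((¬(data[data[4]] ≠ p + 8)) ∧ (¬(2*e < 2*tot + 4)) ∧ 3*data[p] > 2*p + 3*tot + 4)) ∧ (data[4] > 7 → ((¬(tot ≠ 4)) ∧ (¬(2*e < 2*tot + 4)) ∧ 3*data[p] > 2*p + 3*tot + 4)))) ∧ ((¬(2*e < 2*tot + 4)) → 3*data[p] > 2*p + 3*tot + 4))) ∧ (data[4] > 7 → ((¬(tot ≠ 4)) ∧ (2*e < 2*tot + 4 → (((¬(data[4] > 7)) → ((¬(data[data[4]] ≠ p + 8)) ∧ (¬(2*e < 2*tot + 4)) ∧ 3*data[p] > 2*p + 3*tot + 4)) ∧ (data[4] > 7 → ((¬(tot ≠ 4)) ∧ (¬(2*e < 2*tot + 4)) ∧ 3*data[p] > 2*p + 3*tot + 4)))) ∧ ((¬(2*e < 2*tot + 4)) → 3*data[p] > 2*p + 3*tot + 4))))) ∧ ((¬(2*e < 2*tot + 4)) → 3*data[p] > 2*p + 3*tot + 4))))) ∧ ((¬(2*e < 2*tot + 4)) → 3*data[p] > 2*p + 3*tot + 4)
So before the loop: (2*e < 2*tot + 4 → (((¬(h > 7)) → ((¬(data[h] ≠ p + 8)) ∧ (2*e < 2*tot + 4 → (((¬(data[4] > 7)) → ((¬(data[data[4]] ≠ p + 8)) ∧ (2*e < 2*tot + 4 → (((¬(data[4] > 7)) → ((¬(data[data[4]] ≠ p + 8)) ∧ (¬(2*e < 2*tot + 4)) ∧ 3*data[p] > 2*p + 3*tot + 4)) ∧ (data[4] > 7 → ((¬(tot ≠ 4)) ∧ (¬(2*e < 2*tot + 4)) ∧ 3*data[p] > 2*p + 3*tot + 4)))) ∧ ((¬(2*e < 2*tot + 4)) → 3*data[p] > 2*p + 3*tot + 4))) ∧ (data[4] > 7 → ((¬(tot ≠ 4)) ∧ (2*e < 2*tot + 4 → (((¬(data[4] > 7)) → ((¬(data[data[4]] ≠ p + 8)) ∧ (¬(2*e < 2*tot + 4)) ∧ 3*data[p] > 2*p + 3*tot + 4)) ∧ (data[4] > 7 → ((¬(tot ≠ 4)) ∧ (¬(2*e < 2*tot + 4)) ∧ 3*data[p] > 2*p + 3*tot + 4)))) ∧ ((¬(2*e < 2*tot + 4)) → 3*data[p] > 2*p + 3*tot + 4))))) ∧ ((¬(2*e < 2*tot + 4)) → 3*data[p] > 2*p + 3*tot + 4))) ∧ (h > 7 → ((¬(tot ≠ 4)) ∧ (2*e < 2*tot + 4 → (((¬(data[4] > 7)) → ((¬(data[data[4]] ≠ p + 8)) ∧ (2*e < 2*tot + 4 → (((¬(data[4] > 7)) → ((¬(data[data[4]] ≠ p + 8)) ∧ (¬(2*e < 2*tot + 4)) ∧ 3*data[p] > 2*p + 3*tot + 4)) ∧ (data[4] > 7 → ((¬(tot ≠ 4)) ∧ (¬(2*e < 2*tot + 4)) ∧ 3*data[p] > 2*p + 3*tot + 4)))) ∧ ((¬(2*e < 2*tot + 4)) → 3*data[p] > 2*p + 3*tot + 4))) ∧ (data[4] > 7 → ((¬(tot ≠ 4)) ∧ (2*e < 2*tot + 4 → (((¬(data[4] > 7)) → ((¬(data[data[4]] ≠ p + 8)) ∧ (¬(2*e < 2*tot + 4)) ∧ 3*data[p] > 2*p + 3*tot + 4)) ∧ (data[4] > 7 → ((¬(tot ≠ 4)) ∧ (¬(2*e < 2*tot + 4)) ∧ 3*data[p] > 2*p + 3*tot + 4)))) ∧ ((¬(2*e < 2*tot + 4)) → 3*data[p] > 2*p + 3*tot + 4))))) ∧ ((¬(2*e < 2*tot + 4)) → 3*data[p] > 2*p + 3*tot + 4))))) ∧ ((¬(2*e < 2*tot + 4)) → 3*data[p] > 2*p + 3*tot + 4)
Answer: WP = (2*e < 2*tot + 4 → (((¬(h > 7)) → ((¬(data[h] ≠ p + 8)) ∧ (2*e < 2*tot + 4 → (((¬(data[4] > 7)) → ((¬(data[data[4]] ≠ p + 8)) ∧ (2*e < 2*tot + 4 → (((¬(data[4] > 7)) → ((¬(data[data[4]] ≠ p + 8)) ∧ (¬(2*e < 2*tot + 4)) ∧ 3*data[p] > 2*p + 3*tot + 4)) ∧ (data[4] > 7 → ((¬(tot ≠ 4)) ∧ (¬(2*e < 2*tot + 4)) ∧ 3*data[p] > 2*p + 3*tot + 4)))) ∧ ((¬(2*e < 2*tot + 4)) → 3*data[p] > 2*p + 3*tot + 4))) ∧ (data[4] > 7 → ((¬(tot ≠ 4)) ∧ (2*e < 2*tot + 4 → (((¬(data[4] > 7)) → ((¬(data[data[4]] ≠ p + 8)) ∧ (¬(2*e < 2*tot + 4)) ∧ 3*data[p] > 2*p + 3*tot + 4)) ∧ (data[4] > 7 → ((¬(tot ≠ 4)) ∧ (¬(2*e < 2*tot + 4)) ∧ 3*data[p] > 2*p + 3*tot + 4)))) ∧ ((¬(2*e < 2*tot + 4)) → 3*data[p] > 2*p + 3*tot + 4))))) ∧ ((¬(2*e < 2*tot + 4)) → 3*data[p] > 2*p + 3*tot + 4))) ∧ (h > 7 → ((¬(tot ≠ 4)) ∧ (2*e < 2*tot + 4 → (((¬(data[4] > 7)) → ((¬(data[data[4]] ≠ p + 8)) ∧ (2*e < 2*tot + 4 → (((¬(data[4] > 7)) → ((¬(data[data[4]] ≠ p + 8)) ∧ (¬(2*e < 2*tot + 4)) ∧ 3*data[p] > 2*p + 3*tot + 4)) ∧ (data[4] > 7 → ((¬(tot ≠ 4)) ∧ (¬(2*e < 2*tot + 4)) ∧ 3*data[p] > 2*p + 3*tot + 4)))) ∧ ((¬(2*e < 2*tot + 4)) → 3*data[p] > 2*p + 3*tot + 4))) ∧ (data[4] > 7 → ((¬(tot ≠ 4)) ∧ (2*e < 2*tot + 4 → (((¬(data[4] > 7)) → ((¬(data[data[4]] ≠ p + 8)) ∧ (¬(2*e < 2*tot + 4)) ∧ 3*data[p] > 2*p + 3*tot + 4)) ∧ (data[4] > 7 → ((¬(tot ≠ 4)) ∧ (¬(2*e < 2*tot + 4)) ∧ 3*data[p] > 2*p + 3*tot + 4)))) ∧ ((¬(2*e < 2*tot + 4)) → 3*data[p] > 2*p + 3*tot + 4))))) ∧ ((¬(2*e < 2*tot + 4)) → 3*data[p] > 2*p + 3*tot + 4))))) ∧ ((¬(2*e < 2*tot + 4)) → 3*data[p] > 2*p + 3*tot + 4)


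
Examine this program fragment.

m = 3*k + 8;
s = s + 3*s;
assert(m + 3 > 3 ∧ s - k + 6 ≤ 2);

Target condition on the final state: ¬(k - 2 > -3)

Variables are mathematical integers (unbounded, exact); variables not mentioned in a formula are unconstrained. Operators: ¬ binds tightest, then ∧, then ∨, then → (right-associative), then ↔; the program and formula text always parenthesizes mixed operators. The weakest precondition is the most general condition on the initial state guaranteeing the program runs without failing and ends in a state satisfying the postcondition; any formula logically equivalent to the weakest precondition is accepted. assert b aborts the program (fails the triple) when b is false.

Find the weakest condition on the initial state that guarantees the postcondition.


Working backward. After the program, the postcondition ¬(k - 2 > -3) must hold; in canonical form it is ¬(k > -1).
Before assert m + 3 > 3 ∧ s - k + 6 ≤ 2: m > 0 ∧ s ≤ k - 4 ∧ (¬(k > -1))
Before s := s + 3*s: m > 0 ∧ 4*s ≤ k - 4 ∧ (¬(k > -1))
Before m := 3*k + 8: 3*k > -8 ∧ 4*s ≤ k - 4 ∧ (¬(k > -1))
Answer: WP = 3*k > -8 ∧ 4*s ≤ k - 4 ∧ (¬(k > -1))


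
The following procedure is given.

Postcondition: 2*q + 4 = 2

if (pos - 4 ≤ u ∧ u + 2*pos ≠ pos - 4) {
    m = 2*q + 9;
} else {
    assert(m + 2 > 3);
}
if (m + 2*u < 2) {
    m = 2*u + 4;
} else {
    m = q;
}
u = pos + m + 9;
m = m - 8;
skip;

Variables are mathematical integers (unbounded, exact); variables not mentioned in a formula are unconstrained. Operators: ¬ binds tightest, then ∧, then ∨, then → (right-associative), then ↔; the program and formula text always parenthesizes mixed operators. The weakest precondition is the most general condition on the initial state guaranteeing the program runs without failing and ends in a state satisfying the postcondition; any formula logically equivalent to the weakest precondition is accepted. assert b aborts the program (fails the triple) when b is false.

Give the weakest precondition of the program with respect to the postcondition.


Working backward. After the program, the postcondition 2*q + 4 = 2 must hold; in canonical form it is 2*q = -2.
Before skip: 2*q = -2
Before m := m - 8: 2*q = -2
Before u := pos + m + 9: 2*q = -2
Then branch requires 2*q = -2; else branch requires 2*q = -2.
Before the if: (m + 2*u < 2 → 2*q = -2) ∧ ((¬(m + 2*u < 2)) → 2*q = -2)
Then branch requires (2*q + 2*u < -7 → 2*q = -2) ∧ ((¬(2*q + 2*u < -7)) → 2*q = -2); else branch requires m > 1 ∧ (m + 2*u < 2 → 2*q = -2) ∧ ((¬(m + 2*u < 2)) → 2*q = -2).
Before the if: ((pos ≤ u + 4 ∧ pos + u ≠ -4) → ((2*q + 2*u < -7 → 2*q = -2) ∧ ((¬(2*q + 2*u < -7)) → 2*q = -2))) ∧ ((¬(pos ≤ u + 4 ∧ pos + u ≠ -4)) → (m > 1 ∧ (m + 2*u < 2 → 2*q = -2) ∧ ((¬(m + 2*u < 2)) → 2*q = -2)))
Answer: WP = ((pos ≤ u + 4 ∧ pos + u ≠ -4) → ((2*q + 2*u < -7 → 2*q = -2) ∧ ((¬(2*q + 2*u < -7)) → 2*q = -2))) ∧ ((¬(pos ≤ u + 4 ∧ pos + u ≠ -4)) → (m > 1 ∧ (m + 2*u < 2 → 2*q = -2) ∧ ((¬(m + 2*u < 2)) → 2*q = -2)))


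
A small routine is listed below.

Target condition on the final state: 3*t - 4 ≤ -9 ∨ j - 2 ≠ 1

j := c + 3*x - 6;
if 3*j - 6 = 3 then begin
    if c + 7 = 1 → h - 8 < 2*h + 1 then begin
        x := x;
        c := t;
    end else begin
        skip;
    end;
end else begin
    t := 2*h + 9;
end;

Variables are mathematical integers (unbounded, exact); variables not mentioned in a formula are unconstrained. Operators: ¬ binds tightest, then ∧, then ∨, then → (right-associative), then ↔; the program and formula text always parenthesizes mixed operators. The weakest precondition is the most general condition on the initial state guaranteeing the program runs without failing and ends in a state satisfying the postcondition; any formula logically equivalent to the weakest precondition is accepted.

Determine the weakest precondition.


Working backward. After the program, the postcondition 3*t - 4 ≤ -9 ∨ j - 2 ≠ 1 must hold; in canonical form it is 3*t ≤ -5 ∨ j ≠ 3.
Then branch requires ((c = -6 → h > -9) → (3*t ≤ -5 ∨ j ≠ 3)) ∧ ((¬(c = -6 → h > -9)) → (3*t ≤ -5 ∨ j ≠ 3)); else branch requires 6*h ≤ -32 ∨ j ≠ 3.
Before the if: (3*j = 9 → (((c = -6 → h > -9) → (3*t ≤ -5 ∨ j ≠ 3)) ∧ ((¬(c = -6 → h > -9)) → (3*t ≤ -5 ∨ j ≠ 3)))) ∧ ((¬(3*j = 9)) → (6*h ≤ -32 ∨ j ≠ 3))
Before j := c + 3*x - 6: (3*c + 9*x = 27 → (((c = -6 → h > -9) → (3*t ≤ -5 ∨ c + 3*x ≠ 9)) ∧ ((¬(c = -6 → h > -9)) → (3*t ≤ -5 ∨ c + 3*x ≠ 9)))) ∧ ((¬(3*c + 9*x = 27)) → (6*h ≤ -32 ∨ c + 3*x ≠ 9))
Answer: WP = (3*c + 9*x = 27 → (((c = -6 → h > -9) → (3*t ≤ -5 ∨ c + 3*x ≠ 9)) ∧ ((¬(c = -6 → h > -9)) → (3*t ≤ -5 ∨ c + 3*x ≠ 9)))) ∧ ((¬(3*c + 9*x = 27)) → (6*h ≤ -32 ∨ c + 3*x ≠ 9))


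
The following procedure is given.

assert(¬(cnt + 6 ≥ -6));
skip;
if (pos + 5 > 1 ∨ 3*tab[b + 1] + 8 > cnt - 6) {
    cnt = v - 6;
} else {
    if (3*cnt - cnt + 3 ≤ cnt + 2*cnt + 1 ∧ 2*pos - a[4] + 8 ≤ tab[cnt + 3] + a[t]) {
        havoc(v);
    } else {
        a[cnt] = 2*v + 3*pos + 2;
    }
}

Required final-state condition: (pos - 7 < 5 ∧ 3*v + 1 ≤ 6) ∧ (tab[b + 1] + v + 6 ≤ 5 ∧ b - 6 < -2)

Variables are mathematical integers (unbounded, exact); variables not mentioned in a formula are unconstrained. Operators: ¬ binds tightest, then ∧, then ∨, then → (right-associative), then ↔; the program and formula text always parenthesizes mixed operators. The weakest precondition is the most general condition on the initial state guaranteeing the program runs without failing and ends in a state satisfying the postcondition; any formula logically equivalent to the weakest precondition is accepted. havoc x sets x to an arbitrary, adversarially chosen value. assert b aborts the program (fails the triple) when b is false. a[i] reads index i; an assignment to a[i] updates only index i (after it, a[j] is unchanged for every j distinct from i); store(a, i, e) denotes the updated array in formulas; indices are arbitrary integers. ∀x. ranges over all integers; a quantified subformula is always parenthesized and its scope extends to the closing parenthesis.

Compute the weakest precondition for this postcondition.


Working backward. After the program, the postcondition (pos - 7 < 5 ∧ 3*v + 1 ≤ 6) ∧ (tab[b + 1] + v + 6 ≤ 5 ∧ b - 6 < -2) must hold; in canonical form it is pos < 12 ∧ 3*v ≤ 5 ∧ tab[b + 1] + v ≤ -1 ∧ b < 4.
Then branch requires pos < 12 ∧ 3*v ≤ 5 ∧ tab[b + 1] + v ≤ -1 ∧ b < 4; else branch requires ((cnt ≥ 2 ∧ 2*pos ≤ a[4] + a[t] + tab[cnt + 3] - 8) → (∀v_1. (pos < 12 ∧ 3*v_1 ≤ 5 ∧ tab[b + 1] + v_1 ≤ -1 ∧ b < 4))) ∧ ((¬(cnt ≥ 2 ∧ 2*pos ≤ a[4] + a[t] + tab[cnt + 3] - 8)) → (pos < 12 ∧ 3*v ≤ 5 ∧ tab[b + 1] + v ≤ -1 ∧ b < 4)).
Before the if: ((pos > -4 ∨ 3*tab[b + 1] > cnt - 14) → (pos < 12 ∧ 3*v ≤ 5 ∧ tab[b + 1] + v ≤ -1 ∧ b < 4)) ∧ ((¬(pos > -4 ∨ 3*tab[b + 1] > cnt - 14)) → (((cnt ≥ 2 ∧ 2*pos ≤ a[4] + a[t] + tab[cnt + 3] - 8) → (∀v_1. (pos < 12 ∧ 3*v_1 ≤ 5 ∧ tab[b + 1] + v_1 ≤ -1 ∧ b < 4))) ∧ ((¬(cnt ≥ 2 ∧ 2*pos ≤ a[4] + a[t] + tab[cnt + 3] - 8)) → (pos < 12 ∧ 3*v ≤ 5 ∧ tab[b + 1] + v ≤ -1 ∧ b < 4))))
Before skip: ((pos > -4 ∨ 3*tab[b + 1] > cnt - 14) → (pos < 12 ∧ 3*v ≤ 5 ∧ tab[b + 1] + v ≤ -1 ∧ b < 4)) ∧ ((¬(pos > -4 ∨ 3*tab[b + 1] > cnt - 14)) → (((cnt ≥ 2 ∧ 2*pos ≤ a[4] + a[t] + tab[cnt + 3] - 8) → (∀v_1. (pos < 12 ∧ 3*v_1 ≤ 5 ∧ tab[b + 1] + v_1 ≤ -1 ∧ b < 4))) ∧ ((¬(cnt ≥ 2 ∧ 2*pos ≤ a[4] + a[t] + tab[cnt + 3] - 8)) → (pos < 12 ∧ 3*v ≤ 5 ∧ tab[b + 1] + v ≤ -1 ∧ b < 4))))
Before assert ¬(cnt + 6 ≥ -6): (¬(cnt ≥ -12)) ∧ ((pos > -4 ∨ 3*tab[b + 1] > cnt - 14) → (pos < 12 ∧ 3*v ≤ 5 ∧ tab[b + 1] + v ≤ -1 ∧ b < 4)) ∧ ((¬(pos > -4 ∨ 3*tab[b + 1] > cnt - 14)) → (((cnt ≥ 2 ∧ 2*pos ≤ a[4] + a[t] + tab[cnt + 3] - 8) → (∀v_1. (pos < 12 ∧ 3*v_1 ≤ 5 ∧ tab[b + 1] + v_1 ≤ -1 ∧ b < 4))) ∧ ((¬(cnt ≥ 2 ∧ 2*pos ≤ a[4] + a[t] + tab[cnt + 3] - 8)) → (pos < 12 ∧ 3*v ≤ 5 ∧ tab[b + 1] + v ≤ -1 ∧ b < 4))))
Answer: WP = (¬(cnt ≥ -12)) ∧ ((pos > -4 ∨ 3*tab[b + 1] > cnt - 14) → (pos < 12 ∧ 3*v ≤ 5 ∧ tab[b + 1] + v ≤ -1 ∧ b < 4)) ∧ ((¬(pos > -4 ∨ 3*tab[b + 1] > cnt - 14)) → (((cnt ≥ 2 ∧ 2*pos ≤ a[4] + a[t] + tab[cnt + 3] - 8) → (∀v_1. (pos < 12 ∧ 3*v_1 ≤ 5 ∧ tab[b + 1] + v_1 ≤ -1 ∧ b < 4))) ∧ ((¬(cnt ≥ 2 ∧ 2*pos ≤ a[4] + a[t] + tab[cnt + 3] - 8)) → (pos < 12 ∧ 3*v ≤ 5 ∧ tab[b + 1] + v ≤ -1 ∧ b < 4))))


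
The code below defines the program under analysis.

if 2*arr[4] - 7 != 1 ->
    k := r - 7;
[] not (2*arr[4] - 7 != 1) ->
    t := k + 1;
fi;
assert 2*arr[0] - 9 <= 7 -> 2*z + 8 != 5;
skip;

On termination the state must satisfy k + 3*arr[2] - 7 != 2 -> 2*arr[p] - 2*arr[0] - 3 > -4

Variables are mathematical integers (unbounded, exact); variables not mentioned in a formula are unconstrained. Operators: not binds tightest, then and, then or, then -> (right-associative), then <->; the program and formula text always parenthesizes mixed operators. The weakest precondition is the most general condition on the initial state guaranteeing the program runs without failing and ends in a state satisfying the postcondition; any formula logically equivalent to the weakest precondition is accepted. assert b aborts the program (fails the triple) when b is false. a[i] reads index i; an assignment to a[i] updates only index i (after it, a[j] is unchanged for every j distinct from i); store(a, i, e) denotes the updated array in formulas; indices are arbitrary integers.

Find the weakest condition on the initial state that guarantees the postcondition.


Working backward. After the program, the postcondition k + 3*arr[2] - 7 != 2 -> 2*arr[p] - 2*arr[0] - 3 > -4 must hold; in canonical form it is 3*arr[2] + k != 9 -> 2*arr[p] > 2*arr[0] - 1.
Before skip: 3*arr[2] + k != 9 -> 2*arr[p] > 2*arr[0] - 1
Before assert 2*arr[0] - 9 <= 7 -> 2*z + 8 != 5: (2*arr[0] <= 16 -> 2*z != -3) and (3*arr[2] + k != 9 -> 2*arr[p] > 2*arr[0] - 1)
Then branch requires (2*arr[0] <= 16 -> 2*z != -3) and (3*arr[2] + r != 16 -> 2*arr[p] > 2*arr[0] - 1); else branch requires (2*arr[0] <= 16 -> 2*z != -3) and (3*arr[2] + k != 9 -> 2*arr[p] > 2*arr[0] - 1).
Before the if: (2*arr[4] != 8 -> ((2*arr[0] <= 16 -> 2*z != -3) and (3*arr[2] + r != 16 -> 2*arr[p] > 2*arr[0] - 1))) and ((not (2*arr[4] != 8)) -> ((2*arr[0] <= 16 -> 2*z != -3) and (3*arr[2] + k != 9 -> 2*arr[p] > 2*arr[0] - 1)))
Answer: WP = (2*arr[4] != 8 -> ((2*arr[0] <= 16 -> 2*z != -3) and (3*arr[2] + r != 16 -> 2*arr[p] > 2*arr[0] - 1))) and ((not (2*arr[4] != 8)) -> ((2*arr[0] <= 16 -> 2*z != -3) and (3*arr[2] + k != 9 -> 2*arr[p] > 2*arr[0] - 1)))


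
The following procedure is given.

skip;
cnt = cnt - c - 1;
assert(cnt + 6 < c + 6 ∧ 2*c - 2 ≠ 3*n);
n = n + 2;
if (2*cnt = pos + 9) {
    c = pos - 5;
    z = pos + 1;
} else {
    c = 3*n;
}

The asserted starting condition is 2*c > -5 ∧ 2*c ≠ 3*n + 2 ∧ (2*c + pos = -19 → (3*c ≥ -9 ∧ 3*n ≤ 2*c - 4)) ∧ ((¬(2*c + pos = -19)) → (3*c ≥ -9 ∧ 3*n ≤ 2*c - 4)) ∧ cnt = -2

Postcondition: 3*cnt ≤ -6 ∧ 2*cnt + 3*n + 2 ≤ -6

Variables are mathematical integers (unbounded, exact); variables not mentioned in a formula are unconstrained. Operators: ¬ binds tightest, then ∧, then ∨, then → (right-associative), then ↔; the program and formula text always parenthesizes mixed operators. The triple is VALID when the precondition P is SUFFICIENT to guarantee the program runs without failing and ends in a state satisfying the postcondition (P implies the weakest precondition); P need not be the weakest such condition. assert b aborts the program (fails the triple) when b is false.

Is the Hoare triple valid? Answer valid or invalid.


Working backward. After the program, the postcondition 3*cnt ≤ -6 ∧ 2*cnt + 3*n + 2 ≤ -6 must hold; in canonical form it is 3*cnt ≤ -6 ∧ 2*cnt + 3*n ≤ -8.
Then branch requires 3*cnt ≤ -6 ∧ 2*cnt + 3*n ≤ -8; else branch requires 3*cnt ≤ -6 ∧ 2*cnt + 3*n ≤ -8.
Before the if: (2*cnt = pos + 9 → (3*cnt ≤ -6 ∧ 2*cnt + 3*n ≤ -8)) ∧ ((¬(2*cnt = pos + 9)) → (3*cnt ≤ -6 ∧ 2*cnt + 3*n ≤ -8))
Before n := n + 2: (2*cnt = pos + 9 → (3*cnt ≤ -6 ∧ 2*cnt + 3*n ≤ -14)) ∧ ((¬(2*cnt = pos + 9)) → (3*cnt ≤ -6 ∧ 2*cnt + 3*n ≤ -14))
Before assert cnt + 6 < c + 6 ∧ 2*c - 2 ≠ 3*n: cnt < c ∧ 2*c ≠ 3*n + 2 ∧ (2*cnt = pos + 9 → (3*cnt ≤ -6 ∧ 2*cnt + 3*n ≤ -14)) ∧ ((¬(2*cnt = pos + 9)) → (3*cnt ≤ -6 ∧ 2*cnt + 3*n ≤ -14))
Before cnt := cnt - c - 1: cnt < 2*c + 1 ∧ 2*c ≠ 3*n + 2 ∧ (2*cnt = 2*c + pos + 11 → (3*cnt ≤ 3*c - 3 ∧ 2*cnt + 3*n ≤ 2*c - 12)) ∧ ((¬(2*cnt = 2*c + pos + 11)) → (3*cnt ≤ 3*c - 3 ∧ 2*cnt + 3*n ≤ 2*c - 12))
Before skip: cnt < 2*c + 1 ∧ 2*c ≠ 3*n + 2 ∧ (2*cnt = 2*c + pos + 11 → (3*cnt ≤ 3*c - 3 ∧ 2*cnt + 3*n ≤ 2*c - 12)) ∧ ((¬(2*cnt = 2*c + pos + 11)) → (3*cnt ≤ 3*c - 3 ∧ 2*cnt + 3*n ≤ 2*c - 12))
The weakest precondition is cnt < 2*c + 1 ∧ 2*c ≠ 3*n + 2 ∧ (2*cnt = 2*c + pos + 11 → (3*cnt ≤ 3*c - 3 ∧ 2*cnt + 3*n ≤ 2*c - 12)) ∧ ((¬(2*cnt = 2*c + pos + 11)) → (3*cnt ≤ 3*c - 3 ∧ 2*cnt + 3*n ≤ 2*c - 12)).
Check whether 2*c > -5 ∧ 2*c ≠ 3*n + 2 ∧ (2*c + pos = -19 → (3*c ≥ -9 ∧ 3*n ≤ 2*c - 4)) ∧ ((¬(2*c + pos = -19)) → (3*c ≥ -9 ∧ 3*n ≤ 2*c - 4)) ∧ cnt = -2 implies it.
Countermodel: at the initial state c = -1, cnt = -2, n = -2, pos = -13, the precondition holds but the weakest precondition fails.
Answer: invalid


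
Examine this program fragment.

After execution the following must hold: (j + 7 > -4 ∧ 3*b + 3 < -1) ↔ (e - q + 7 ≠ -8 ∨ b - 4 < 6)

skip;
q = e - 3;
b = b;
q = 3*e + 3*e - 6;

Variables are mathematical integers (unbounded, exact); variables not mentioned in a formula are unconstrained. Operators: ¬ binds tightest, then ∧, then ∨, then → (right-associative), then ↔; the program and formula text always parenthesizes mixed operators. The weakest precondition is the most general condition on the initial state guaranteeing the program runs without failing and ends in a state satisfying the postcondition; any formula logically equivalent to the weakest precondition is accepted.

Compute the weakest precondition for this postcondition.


Working backward. After the program, the postcondition (j + 7 > -4 ∧ 3*b + 3 < -1) ↔ (e - q + 7 ≠ -8 ∨ b - 4 < 6) must hold; in canonical form it is (j > -11 ∧ 3*b < -4) ↔ (e ≠ q - 15 ∨ b < 10).
Before q := 3*e + 3*e - 6: (j > -11 ∧ 3*b < -4) ↔ (5*e ≠ 21 ∨ b < 10)
Before b := b: (j > -11 ∧ 3*b < -4) ↔ (5*e ≠ 21 ∨ b < 10)
Before q := e - 3: (j > -11 ∧ 3*b < -4) ↔ (5*e ≠ 21 ∨ b < 10)
Before skip: (j > -11 ∧ 3*b < -4) ↔ (5*e ≠ 21 ∨ b < 10)
Answer: WP = (j > -11 ∧ 3*b < -4) ↔ (5*e ≠ 21 ∨ b < 10)


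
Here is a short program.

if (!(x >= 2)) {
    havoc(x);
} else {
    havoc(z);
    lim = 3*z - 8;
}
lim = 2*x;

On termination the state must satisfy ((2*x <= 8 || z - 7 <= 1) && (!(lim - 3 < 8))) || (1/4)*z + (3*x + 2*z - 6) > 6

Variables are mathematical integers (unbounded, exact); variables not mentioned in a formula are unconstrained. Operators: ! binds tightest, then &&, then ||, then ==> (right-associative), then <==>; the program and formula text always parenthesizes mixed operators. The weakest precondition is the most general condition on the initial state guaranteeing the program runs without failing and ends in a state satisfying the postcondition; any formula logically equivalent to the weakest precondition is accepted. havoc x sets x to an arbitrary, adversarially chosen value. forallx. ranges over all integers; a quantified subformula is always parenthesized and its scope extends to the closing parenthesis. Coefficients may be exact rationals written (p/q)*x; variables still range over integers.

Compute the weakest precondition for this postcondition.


Working backward. After the program, the postcondition ((2*x <= 8 || z - 7 <= 1) && (!(lim - 3 < 8))) || (1/4)*z + (3*x + 2*z - 6) > 6 must hold; in canonical form it is ((2*x <= 8 || z <= 8) && (!(lim < 11))) || 3*x + (9/4)*z > 12.
Before lim := 2*x: ((2*x <= 8 || z <= 8) && (!(2*x < 11))) || 3*x + (9/4)*z > 12
Then branch requires forall x_1. (((2*x_1 <= 8 || z <= 8) && (!(2*x_1 < 11))) || 3*x_1 + (9/4)*z > 12); else branch requires forall z_1. (((2*x <= 8 || z_1 <= 8) && (!(2*x < 11))) || 3*x + (9/4)*z_1 > 12).
Before the if: ((!(x >= 2)) ==> (forall x_1. (((2*x_1 <= 8 || z <= 8) && (!(2*x_1 < 11))) || 3*x_1 + (9/4)*z > 12))) && (x >= 2 ==> (forall z_1. (((2*x <= 8 || z_1 <= 8) && (!(2*x < 11))) || 3*x + (9/4)*z_1 > 12)))
Answer: WP = ((!(x >= 2)) ==> (forall x_1. (((2*x_1 <= 8 || z <= 8) && (!(2*x_1 < 11))) || 3*x_1 + (9/4)*z > 12))) && (x >= 2 ==> (forall z_1. (((2*x <= 8 || z_1 <= 8) && (!(2*x < 11))) || 3*x + (9/4)*z_1 > 12)))


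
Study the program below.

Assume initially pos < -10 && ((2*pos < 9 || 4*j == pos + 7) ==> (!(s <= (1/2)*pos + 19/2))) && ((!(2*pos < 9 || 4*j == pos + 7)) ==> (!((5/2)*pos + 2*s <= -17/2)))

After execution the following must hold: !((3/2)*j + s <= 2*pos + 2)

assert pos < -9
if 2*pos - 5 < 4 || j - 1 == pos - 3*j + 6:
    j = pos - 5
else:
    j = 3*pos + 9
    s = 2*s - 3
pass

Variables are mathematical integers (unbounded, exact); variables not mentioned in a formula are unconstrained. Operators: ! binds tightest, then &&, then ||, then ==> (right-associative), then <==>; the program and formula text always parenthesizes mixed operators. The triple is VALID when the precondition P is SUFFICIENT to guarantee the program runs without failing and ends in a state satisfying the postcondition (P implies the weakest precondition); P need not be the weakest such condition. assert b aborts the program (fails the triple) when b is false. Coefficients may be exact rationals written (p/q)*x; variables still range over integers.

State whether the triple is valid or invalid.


Working backward. After the program, !((3/2)*j + s <= 2*pos + 2) must hold.
Before skip: !((3/2)*j + s <= 2*pos + 2)
Then branch requires !(s <= (1/2)*pos + 19/2); else branch requires !((5/2)*pos + 2*s <= -17/2).
Before the if: ((2*pos < 9 || 4*j == pos + 7) ==> (!(s <= (1/2)*pos + 19/2))) && ((!(2*pos < 9 || 4*j == pos + 7)) ==> (!((5/2)*pos + 2*s <= -17/2)))
Before assert pos < -9: pos < -9 && ((2*pos < 9 || 4*j == pos + 7) ==> (!(s <= (1/2)*pos + 19/2))) && ((!(2*pos < 9 || 4*j == pos + 7)) ==> (!((5/2)*pos + 2*s <= -17/2)))
The weakest precondition is pos < -9 && ((2*pos < 9 || 4*j == pos + 7) ==> (!(s <= (1/2)*pos + 19/2))) && ((!(2*pos < 9 || 4*j == pos + 7)) ==> (!((5/2)*pos + 2*s <= -17/2))).
Check whether pos < -10 && ((2*pos < 9 || 4*j == pos + 7) ==> (!(s <= (1/2)*pos + 19/2))) && ((!(2*pos < 9 || 4*j == pos + 7)) ==> (!((5/2)*pos + 2*s <= -17/2))) implies it.
Every state satisfying the precondition satisfies the weakest precondition: the implication holds.
Answer: valid
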